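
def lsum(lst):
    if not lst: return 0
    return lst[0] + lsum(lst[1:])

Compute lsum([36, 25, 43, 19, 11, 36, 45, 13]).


lsum([36, 25, 43, 19, 11, 36, 45, 13]) = 36 + lsum([25, 43, 19, 11, 36, 45, 13])
lsum([25, 43, 19, 11, 36, 45, 13]) = 25 + lsum([43, 19, 11, 36, 45, 13])
lsum([43, 19, 11, 36, 45, 13]) = 43 + lsum([19, 11, 36, 45, 13])
lsum([19, 11, 36, 45, 13]) = 19 + lsum([11, 36, 45, 13])
lsum([11, 36, 45, 13]) = 11 + lsum([36, 45, 13])
lsum([36, 45, 13]) = 36 + lsum([45, 13])
lsum([45, 13]) = 45 + lsum([13])
lsum([13]) = 13 + lsum([])
lsum([]) = 0  (base case)
Total: 36 + 25 + 43 + 19 + 11 + 36 + 45 + 13 + 0 = 228

228


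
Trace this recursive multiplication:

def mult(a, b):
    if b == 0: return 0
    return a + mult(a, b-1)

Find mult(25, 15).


mult(25, 15) = 25 + mult(25, 14)
mult(25, 14) = 25 + mult(25, 13)
mult(25, 13) = 25 + mult(25, 12)
mult(25, 12) = 25 + mult(25, 11)
mult(25, 11) = 25 + mult(25, 10)
mult(25, 10) = 25 + mult(25, 9)
mult(25, 9) = 25 + mult(25, 8)
mult(25, 8) = 25 + mult(25, 7)
mult(25, 7) = 25 + mult(25, 6)
mult(25, 6) = 25 + mult(25, 5)
mult(25, 5) = 25 + mult(25, 4)
mult(25, 4) = 25 + mult(25, 3)
mult(25, 3) = 25 + mult(25, 2)
mult(25, 2) = 25 + mult(25, 1)
mult(25, 1) = 25 + mult(25, 0)
mult(25, 0) = 0  (base case)
Total: 25 + 25 + 25 + 25 + 25 + 25 + 25 + 25 + 25 + 25 + 25 + 25 + 25 + 25 + 25 + 0 = 375

375


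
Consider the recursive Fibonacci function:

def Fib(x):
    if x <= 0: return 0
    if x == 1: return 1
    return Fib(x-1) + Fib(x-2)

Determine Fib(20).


Computing Fib(20) bottom-up:
Fib(0) = 0
Fib(1) = 1
Fib(2) = Fib(1) + Fib(0) = 1 + 0 = 1
Fib(3) = Fib(2) + Fib(1) = 1 + 1 = 2
Fib(4) = Fib(3) + Fib(2) = 2 + 1 = 3
Fib(5) = Fib(4) + Fib(3) = 3 + 2 = 5
Fib(6) = Fib(5) + Fib(4) = 5 + 3 = 8
Fib(7) = Fib(6) + Fib(5) = 8 + 5 = 13
Fib(8) = Fib(7) + Fib(6) = 13 + 8 = 21
Fib(9) = Fib(8) + Fib(7) = 21 + 13 = 34
Fib(10) = Fib(9) + Fib(8) = 34 + 21 = 55
Fib(11) = Fib(10) + Fib(9) = 55 + 34 = 89
Fib(12) = Fib(11) + Fib(10) = 89 + 55 = 144
Fib(13) = Fib(12) + Fib(11) = 144 + 89 = 233
Fib(14) = Fib(13) + Fib(12) = 233 + 144 = 377
Fib(15) = Fib(14) + Fib(13) = 377 + 233 = 610
Fib(16) = Fib(15) + Fib(14) = 610 + 377 = 987
Fib(17) = Fib(16) + Fib(15) = 987 + 610 = 1597
Fib(18) = Fib(17) + Fib(16) = 1597 + 987 = 2584
Fib(19) = Fib(18) + Fib(17) = 2584 + 1597 = 4181
Fib(20) = Fib(19) + Fib(18) = 4181 + 2584 = 6765

6765


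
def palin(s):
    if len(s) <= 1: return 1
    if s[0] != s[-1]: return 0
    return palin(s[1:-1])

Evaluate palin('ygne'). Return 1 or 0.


palin('ygne'): s[0]='y' != s[-1]='e' -> return 0
Result: 0 (not a palindrome)

0


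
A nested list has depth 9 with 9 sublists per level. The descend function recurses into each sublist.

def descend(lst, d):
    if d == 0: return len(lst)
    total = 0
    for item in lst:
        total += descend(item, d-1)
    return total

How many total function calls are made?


At depth 0 (root): 1 call
At depth 1: each of 1 parents calls descend on 9 children = 9 calls
At depth 2: each of 9 parents calls descend on 9 children = 81 calls
At depth 3: each of 81 parents calls descend on 9 children = 729 calls
At depth 4: each of 729 parents calls descend on 9 children = 6561 calls
At depth 5: each of 6561 parents calls descend on 9 children = 59049 calls
At depth 6: each of 59049 parents calls descend on 9 children = 531441 calls
At depth 7: each of 531441 parents calls descend on 9 children = 4782969 calls
At depth 8: each of 4782969 parents calls descend on 9 children = 43046721 calls
At depth 9: each of 43046721 parents calls descend on 9 children = 387420489 calls
Total: 1 + 9 + 81 + 729 + 6561 + 59049 + 531441 + 4782969 + 43046721 + 387420489 = 435848050

435848050


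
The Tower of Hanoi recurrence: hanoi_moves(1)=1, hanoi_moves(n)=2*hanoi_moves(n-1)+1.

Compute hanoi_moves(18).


hanoi_moves(18) = 2 * hanoi_moves(17) + 1
hanoi_moves(17) = 2 * hanoi_moves(16) + 1
hanoi_moves(16) = 2 * hanoi_moves(15) + 1
hanoi_moves(15) = 2 * hanoi_moves(14) + 1
hanoi_moves(14) = 2 * hanoi_moves(13) + 1
hanoi_moves(13) = 2 * hanoi_moves(12) + 1
hanoi_moves(12) = 2 * hanoi_moves(11) + 1
hanoi_moves(11) = 2 * hanoi_moves(10) + 1
hanoi_moves(10) = 2 * hanoi_moves(9) + 1
hanoi_moves(9) = 2 * hanoi_moves(8) + 1
hanoi_moves(8) = 2 * hanoi_moves(7) + 1
hanoi_moves(7) = 2 * hanoi_moves(6) + 1
hanoi_moves(6) = 2 * hanoi_moves(5) + 1
hanoi_moves(5) = 2 * hanoi_moves(4) + 1
hanoi_moves(4) = 2 * hanoi_moves(3) + 1
hanoi_moves(3) = 2 * hanoi_moves(2) + 1
hanoi_moves(2) = 2 * hanoi_moves(1) + 1
hanoi_moves(1) = 1  (base case)
hanoi_moves(2) = 2 * 1 + 1 = 3
hanoi_moves(3) = 2 * 3 + 1 = 7
hanoi_moves(4) = 2 * 7 + 1 = 15
hanoi_moves(5) = 2 * 15 + 1 = 31
hanoi_moves(6) = 2 * 31 + 1 = 63
hanoi_moves(7) = 2 * 63 + 1 = 127
hanoi_moves(8) = 2 * 127 + 1 = 255
hanoi_moves(9) = 2 * 255 + 1 = 511
hanoi_moves(10) = 2 * 511 + 1 = 1023
hanoi_moves(11) = 2 * 1023 + 1 = 2047
hanoi_moves(12) = 2 * 2047 + 1 = 4095
hanoi_moves(13) = 2 * 4095 + 1 = 8191
hanoi_moves(14) = 2 * 8191 + 1 = 16383
hanoi_moves(15) = 2 * 16383 + 1 = 32767
hanoi_moves(16) = 2 * 32767 + 1 = 65535
hanoi_moves(17) = 2 * 65535 + 1 = 131071
hanoi_moves(18) = 2 * 131071 + 1 = 262143

262143


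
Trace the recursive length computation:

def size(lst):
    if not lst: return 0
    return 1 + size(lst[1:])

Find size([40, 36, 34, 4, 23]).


size([40, 36, 34, 4, 23]) = 1 + size([36, 34, 4, 23])
size([36, 34, 4, 23]) = 1 + size([34, 4, 23])
size([34, 4, 23]) = 1 + size([4, 23])
size([4, 23]) = 1 + size([23])
size([23]) = 1 + size([])
size([]) = 0  (base case)
Unwinding: 1 + 1 + 1 + 1 + 1 + 0 = 5

5


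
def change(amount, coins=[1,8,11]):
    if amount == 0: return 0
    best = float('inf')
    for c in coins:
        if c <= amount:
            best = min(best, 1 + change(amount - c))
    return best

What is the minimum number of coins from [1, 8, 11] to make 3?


Building up with DP:
change(0) = 0
change(1) = min(1+change(0)=1+0=1) = 1
change(2) = min(1+change(1)=1+1=2) = 2
change(3) = min(1+change(2)=1+2=3) = 3

3


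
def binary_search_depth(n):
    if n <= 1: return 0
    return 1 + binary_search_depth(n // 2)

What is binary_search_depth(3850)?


3850 / 2 = 1925
1925 / 2 = 962
962 / 2 = 481
481 / 2 = 240
240 / 2 = 120
120 / 2 = 60
60 / 2 = 30
30 / 2 = 15
15 / 2 = 7
7 / 2 = 3
3 / 2 = 1
Reached 1 after 11 halvings

11


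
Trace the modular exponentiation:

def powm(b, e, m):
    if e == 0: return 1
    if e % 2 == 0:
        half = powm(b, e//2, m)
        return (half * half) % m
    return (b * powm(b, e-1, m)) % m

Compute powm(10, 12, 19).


powm(10, 12, 19): e is even, compute powm(10, 6, 19)
  powm(10, 6, 19): e is even, compute powm(10, 3, 19)
    powm(10, 3, 19): e is odd, compute powm(10, 2, 19)
      powm(10, 2, 19): e is even, compute powm(10, 1, 19)
        powm(10, 1, 19): e is odd, compute powm(10, 0, 19)
          powm(10, 0, 19) = 1
        (10 * 1) % 19 = 10
      half=10, (10*10) % 19 = 5
    (10 * 5) % 19 = 12
  half=12, (12*12) % 19 = 11
half=11, (11*11) % 19 = 7

7


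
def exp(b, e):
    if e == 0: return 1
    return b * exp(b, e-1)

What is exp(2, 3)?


exp(2, 3)
= 2 * exp(2, 2)
= 2 * 2 * exp(2, 1)
= 2 * 2 * 2 * exp(2, 0)
= 2 * 2 * 2 * 1
= 8

8


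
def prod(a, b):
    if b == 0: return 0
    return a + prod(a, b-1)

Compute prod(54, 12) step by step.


prod(54, 12) = 54 + prod(54, 11)
prod(54, 11) = 54 + prod(54, 10)
prod(54, 10) = 54 + prod(54, 9)
prod(54, 9) = 54 + prod(54, 8)
prod(54, 8) = 54 + prod(54, 7)
prod(54, 7) = 54 + prod(54, 6)
prod(54, 6) = 54 + prod(54, 5)
prod(54, 5) = 54 + prod(54, 4)
prod(54, 4) = 54 + prod(54, 3)
prod(54, 3) = 54 + prod(54, 2)
prod(54, 2) = 54 + prod(54, 1)
prod(54, 1) = 54 + prod(54, 0)
prod(54, 0) = 0  (base case)
Total: 54 + 54 + 54 + 54 + 54 + 54 + 54 + 54 + 54 + 54 + 54 + 54 + 0 = 648

648


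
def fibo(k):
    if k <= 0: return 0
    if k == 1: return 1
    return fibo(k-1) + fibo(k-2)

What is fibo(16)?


Computing fibo(16) bottom-up:
fibo(0) = 0
fibo(1) = 1
fibo(2) = fibo(1) + fibo(0) = 1 + 0 = 1
fibo(3) = fibo(2) + fibo(1) = 1 + 1 = 2
fibo(4) = fibo(3) + fibo(2) = 2 + 1 = 3
fibo(5) = fibo(4) + fibo(3) = 3 + 2 = 5
fibo(6) = fibo(5) + fibo(4) = 5 + 3 = 8
fibo(7) = fibo(6) + fibo(5) = 8 + 5 = 13
fibo(8) = fibo(7) + fibo(6) = 13 + 8 = 21
fibo(9) = fibo(8) + fibo(7) = 21 + 13 = 34
fibo(10) = fibo(9) + fibo(8) = 34 + 21 = 55
fibo(11) = fibo(10) + fibo(9) = 55 + 34 = 89
fibo(12) = fibo(11) + fibo(10) = 89 + 55 = 144
fibo(13) = fibo(12) + fibo(11) = 144 + 89 = 233
fibo(14) = fibo(13) + fibo(12) = 233 + 144 = 377
fibo(15) = fibo(14) + fibo(13) = 377 + 233 = 610
fibo(16) = fibo(15) + fibo(14) = 610 + 377 = 987

987


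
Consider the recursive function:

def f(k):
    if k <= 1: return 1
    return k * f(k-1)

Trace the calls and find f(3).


f(3)
= 3 * f(2)
= 3 * 2 * f(1)
= 3 * 2 * 1
= 6

6


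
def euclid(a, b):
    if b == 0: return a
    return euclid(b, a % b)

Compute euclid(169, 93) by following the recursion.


euclid(169, 93) = euclid(93, 76)
euclid(93, 76) = euclid(76, 17)
euclid(76, 17) = euclid(17, 8)
euclid(17, 8) = euclid(8, 1)
euclid(8, 1) = euclid(1, 0)
euclid(1, 0) = 1  (base case)

1


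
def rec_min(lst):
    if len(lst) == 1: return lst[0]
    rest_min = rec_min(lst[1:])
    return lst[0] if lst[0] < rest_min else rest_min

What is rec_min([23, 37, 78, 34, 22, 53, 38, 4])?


rec_min([23, 37, 78, 34, 22, 53, 38, 4]): compare 23 with rec_min([37, 78, 34, 22, 53, 38, 4])
rec_min([37, 78, 34, 22, 53, 38, 4]): compare 37 with rec_min([78, 34, 22, 53, 38, 4])
rec_min([78, 34, 22, 53, 38, 4]): compare 78 with rec_min([34, 22, 53, 38, 4])
rec_min([34, 22, 53, 38, 4]): compare 34 with rec_min([22, 53, 38, 4])
rec_min([22, 53, 38, 4]): compare 22 with rec_min([53, 38, 4])
rec_min([53, 38, 4]): compare 53 with rec_min([38, 4])
rec_min([38, 4]): compare 38 with rec_min([4])
rec_min([4]) = 4  (base case)
Compare 38 with 4 -> 4
Compare 53 with 4 -> 4
Compare 22 with 4 -> 4
Compare 34 with 4 -> 4
Compare 78 with 4 -> 4
Compare 37 with 4 -> 4
Compare 23 with 4 -> 4

4


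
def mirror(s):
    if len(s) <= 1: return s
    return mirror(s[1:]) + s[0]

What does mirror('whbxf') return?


mirror('whbxf') = mirror('hbxf') + 'w'
mirror('hbxf') = mirror('bxf') + 'h'
mirror('bxf') = mirror('xf') + 'b'
mirror('xf') = mirror('f') + 'x'
mirror('f') = 'f'  (base case)
Concatenating: 'f' + 'x' + 'b' + 'h' + 'w' = 'fxbhw'

fxbhw


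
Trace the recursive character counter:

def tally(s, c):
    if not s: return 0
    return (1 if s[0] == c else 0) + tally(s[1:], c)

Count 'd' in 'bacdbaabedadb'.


s[0]='b' != 'd' -> 0
s[0]='a' != 'd' -> 0
s[0]='c' != 'd' -> 0
s[0]='d' == 'd' -> 1
s[0]='b' != 'd' -> 0
s[0]='a' != 'd' -> 0
s[0]='a' != 'd' -> 0
s[0]='b' != 'd' -> 0
s[0]='e' != 'd' -> 0
s[0]='d' == 'd' -> 1
s[0]='a' != 'd' -> 0
s[0]='d' == 'd' -> 1
s[0]='b' != 'd' -> 0
Sum: 0 + 0 + 0 + 1 + 0 + 0 + 0 + 0 + 0 + 1 + 0 + 1 + 0 = 3

3


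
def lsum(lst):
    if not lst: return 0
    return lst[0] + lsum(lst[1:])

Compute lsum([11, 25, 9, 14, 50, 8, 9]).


lsum([11, 25, 9, 14, 50, 8, 9]) = 11 + lsum([25, 9, 14, 50, 8, 9])
lsum([25, 9, 14, 50, 8, 9]) = 25 + lsum([9, 14, 50, 8, 9])
lsum([9, 14, 50, 8, 9]) = 9 + lsum([14, 50, 8, 9])
lsum([14, 50, 8, 9]) = 14 + lsum([50, 8, 9])
lsum([50, 8, 9]) = 50 + lsum([8, 9])
lsum([8, 9]) = 8 + lsum([9])
lsum([9]) = 9 + lsum([])
lsum([]) = 0  (base case)
Total: 11 + 25 + 9 + 14 + 50 + 8 + 9 + 0 = 126

126


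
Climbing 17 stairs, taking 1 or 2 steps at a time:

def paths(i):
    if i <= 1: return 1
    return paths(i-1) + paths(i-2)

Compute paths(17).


Building up from base cases:
paths(0) = 1
paths(1) = 1
paths(2) = paths(1) + paths(0) = 1 + 1 = 2
paths(3) = paths(2) + paths(1) = 2 + 1 = 3
paths(4) = paths(3) + paths(2) = 3 + 2 = 5
paths(5) = paths(4) + paths(3) = 5 + 3 = 8
paths(6) = paths(5) + paths(4) = 8 + 5 = 13
paths(7) = paths(6) + paths(5) = 13 + 8 = 21
paths(8) = paths(7) + paths(6) = 21 + 13 = 34
paths(9) = paths(8) + paths(7) = 34 + 21 = 55
paths(10) = paths(9) + paths(8) = 55 + 34 = 89
paths(11) = paths(10) + paths(9) = 89 + 55 = 144
paths(12) = paths(11) + paths(10) = 144 + 89 = 233
paths(13) = paths(12) + paths(11) = 233 + 144 = 377
paths(14) = paths(13) + paths(12) = 377 + 233 = 610
paths(15) = paths(14) + paths(13) = 610 + 377 = 987
paths(16) = paths(15) + paths(14) = 987 + 610 = 1597
paths(17) = paths(16) + paths(15) = 1597 + 987 = 2584

2584


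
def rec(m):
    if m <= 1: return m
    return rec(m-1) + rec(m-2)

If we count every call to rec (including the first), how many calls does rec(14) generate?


Let C(n) = total calls for rec(n)
C(0) = 1, C(1) = 1
C(2) = 1 + C(1) + C(0) = 1 + 1 + 1 = 3
C(3) = 1 + C(2) + C(1) = 1 + 3 + 1 = 5
C(4) = 1 + C(3) + C(2) = 1 + 5 + 3 = 9
C(5) = 1 + C(4) + C(3) = 1 + 9 + 5 = 15
C(6) = 1 + C(5) + C(4) = 1 + 15 + 9 = 25
C(7) = 1 + C(6) + C(5) = 1 + 25 + 15 = 41
C(8) = 1 + C(7) + C(6) = 1 + 41 + 25 = 67
C(9) = 1 + C(8) + C(7) = 1 + 67 + 41 = 109
C(10) = 1 + C(9) + C(8) = 1 + 109 + 67 = 177
C(11) = 1 + C(10) + C(9) = 1 + 177 + 109 = 287
C(12) = 1 + C(11) + C(10) = 1 + 287 + 177 = 465
C(13) = 1 + C(12) + C(11) = 1 + 465 + 287 = 753
C(14) = 1 + C(13) + C(12) = 1 + 753 + 465 = 1219

1219


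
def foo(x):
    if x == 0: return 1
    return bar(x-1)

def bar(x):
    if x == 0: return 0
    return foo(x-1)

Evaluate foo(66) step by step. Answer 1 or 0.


foo(66) = bar(65)
bar(65) = foo(64)
foo(64) = bar(63)
bar(63) = foo(62)
foo(62) = bar(61)
bar(61) = foo(60)
foo(60) = bar(59)
bar(59) = foo(58)
foo(58) = bar(57)
bar(57) = foo(56)
foo(56) = bar(55)
bar(55) = foo(54)
foo(54) = bar(53)
bar(53) = foo(52)
foo(52) = bar(51)
bar(51) = foo(50)
foo(50) = bar(49)
bar(49) = foo(48)
foo(48) = bar(47)
bar(47) = foo(46)
foo(46) = bar(45)
bar(45) = foo(44)
foo(44) = bar(43)
bar(43) = foo(42)
foo(42) = bar(41)
bar(41) = foo(40)
foo(40) = bar(39)
bar(39) = foo(38)
foo(38) = bar(37)
bar(37) = foo(36)
foo(36) = bar(35)
bar(35) = foo(34)
foo(34) = bar(33)
bar(33) = foo(32)
foo(32) = bar(31)
bar(31) = foo(30)
foo(30) = bar(29)
bar(29) = foo(28)
foo(28) = bar(27)
bar(27) = foo(26)
foo(26) = bar(25)
bar(25) = foo(24)
foo(24) = bar(23)
bar(23) = foo(22)
foo(22) = bar(21)
bar(21) = foo(20)
foo(20) = bar(19)
bar(19) = foo(18)
foo(18) = bar(17)
bar(17) = foo(16)
foo(16) = bar(15)
bar(15) = foo(14)
foo(14) = bar(13)
bar(13) = foo(12)
foo(12) = bar(11)
bar(11) = foo(10)
foo(10) = bar(9)
bar(9) = foo(8)
foo(8) = bar(7)
bar(7) = foo(6)
foo(6) = bar(5)
bar(5) = foo(4)
foo(4) = bar(3)
bar(3) = foo(2)
foo(2) = bar(1)
bar(1) = foo(0)
foo(0) = 1  (base case)
Result: 1

1


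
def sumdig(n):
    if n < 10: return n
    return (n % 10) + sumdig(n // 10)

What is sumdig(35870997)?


sumdig(35870997) = 7 + sumdig(3587099)
sumdig(3587099) = 9 + sumdig(358709)
sumdig(358709) = 9 + sumdig(35870)
sumdig(35870) = 0 + sumdig(3587)
sumdig(3587) = 7 + sumdig(358)
sumdig(358) = 8 + sumdig(35)
sumdig(35) = 5 + sumdig(3)
sumdig(3) = 3  (base case)
Total: 7 + 9 + 9 + 0 + 7 + 8 + 5 + 3 = 48

48


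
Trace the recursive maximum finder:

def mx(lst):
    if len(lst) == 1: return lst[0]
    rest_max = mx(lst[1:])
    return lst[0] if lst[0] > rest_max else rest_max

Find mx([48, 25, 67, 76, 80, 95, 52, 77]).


mx([48, 25, 67, 76, 80, 95, 52, 77]): compare 48 with mx([25, 67, 76, 80, 95, 52, 77])
mx([25, 67, 76, 80, 95, 52, 77]): compare 25 with mx([67, 76, 80, 95, 52, 77])
mx([67, 76, 80, 95, 52, 77]): compare 67 with mx([76, 80, 95, 52, 77])
mx([76, 80, 95, 52, 77]): compare 76 with mx([80, 95, 52, 77])
mx([80, 95, 52, 77]): compare 80 with mx([95, 52, 77])
mx([95, 52, 77]): compare 95 with mx([52, 77])
mx([52, 77]): compare 52 with mx([77])
mx([77]) = 77  (base case)
Compare 52 with 77 -> 77
Compare 95 with 77 -> 95
Compare 80 with 95 -> 95
Compare 76 with 95 -> 95
Compare 67 with 95 -> 95
Compare 25 with 95 -> 95
Compare 48 with 95 -> 95

95


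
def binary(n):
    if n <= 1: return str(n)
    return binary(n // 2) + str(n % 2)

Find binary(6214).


binary(6214) = binary(3107) + '0'
binary(3107) = binary(1553) + '1'
binary(1553) = binary(776) + '1'
binary(776) = binary(388) + '0'
binary(388) = binary(194) + '0'
binary(194) = binary(97) + '0'
binary(97) = binary(48) + '1'
binary(48) = binary(24) + '0'
binary(24) = binary(12) + '0'
binary(12) = binary(6) + '0'
binary(6) = binary(3) + '0'
binary(3) = binary(1) + '1'
binary(1) = '1'  (base case)
Concatenating: '1' + '1' + '0' + '0' + '0' + '0' + '1' + '0' + '0' + '0' + '1' + '1' + '0' = '1100001000110'

1100001000110


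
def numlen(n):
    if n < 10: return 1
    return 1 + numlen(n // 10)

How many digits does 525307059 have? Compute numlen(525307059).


numlen(525307059) = 1 + numlen(52530705)
numlen(52530705) = 1 + numlen(5253070)
numlen(5253070) = 1 + numlen(525307)
numlen(525307) = 1 + numlen(52530)
numlen(52530) = 1 + numlen(5253)
numlen(5253) = 1 + numlen(525)
numlen(525) = 1 + numlen(52)
numlen(52) = 1 + numlen(5)
numlen(5) = 1  (base case: 5 < 10)
Unwinding: 1 + 1 + 1 + 1 + 1 + 1 + 1 + 1 + 1 = 9

9


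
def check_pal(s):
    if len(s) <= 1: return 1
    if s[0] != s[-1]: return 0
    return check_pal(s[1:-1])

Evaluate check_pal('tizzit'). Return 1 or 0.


check_pal('tizzit'): s[0]='t' == s[-1]='t' -> check check_pal('izzi')
check_pal('izzi'): s[0]='i' == s[-1]='i' -> check check_pal('zz')
check_pal('zz'): s[0]='z' == s[-1]='z' -> check check_pal('')
check_pal(''): len <= 1 -> return 1  (base case)
Result: 1 (palindrome)

1


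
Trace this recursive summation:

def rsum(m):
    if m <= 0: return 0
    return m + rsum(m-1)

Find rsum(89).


rsum(89)
= 89 + 88 + 87 + 86 + 85 + 84 + 83 + 82 + 81 + 80 + 79 + 78 + 77 + 76 + 75 + 74 + 73 + 72 + 71 + 70 + 69 + 68 + 67 + 66 + 65 + 64 + 63 + 62 + 61 + 60 + 59 + 58 + 57 + 56 + 55 + 54 + 53 + 52 + 51 + 50 + 49 + 48 + 47 + 46 + 45 + 44 + 43 + 42 + 41 + 40 + 39 + 38 + 37 + 36 + 35 + 34 + 33 + 32 + 31 + 30 + 29 + 28 + 27 + 26 + 25 + 24 + 23 + 22 + 21 + 20 + 19 + 18 + 17 + 16 + 15 + 14 + 13 + 12 + 11 + 10 + 9 + 8 + 7 + 6 + 5 + 4 + 3 + 2 + 1 + rsum(0)
= 89 + 88 + 87 + 86 + 85 + 84 + 83 + 82 + 81 + 80 + 79 + 78 + 77 + 76 + 75 + 74 + 73 + 72 + 71 + 70 + 69 + 68 + 67 + 66 + 65 + 64 + 63 + 62 + 61 + 60 + 59 + 58 + 57 + 56 + 55 + 54 + 53 + 52 + 51 + 50 + 49 + 48 + 47 + 46 + 45 + 44 + 43 + 42 + 41 + 40 + 39 + 38 + 37 + 36 + 35 + 34 + 33 + 32 + 31 + 30 + 29 + 28 + 27 + 26 + 25 + 24 + 23 + 22 + 21 + 20 + 19 + 18 + 17 + 16 + 15 + 14 + 13 + 12 + 11 + 10 + 9 + 8 + 7 + 6 + 5 + 4 + 3 + 2 + 1 + 0
= 4005

4005


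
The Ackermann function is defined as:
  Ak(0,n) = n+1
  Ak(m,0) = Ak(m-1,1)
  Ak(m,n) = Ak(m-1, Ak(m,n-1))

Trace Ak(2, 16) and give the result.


Ak(2, 16) = Ak(1, Ak(2, 15))
  Ak(2, 15) = Ak(1, Ak(2, 14))
    Ak(2, 14) = Ak(1, Ak(2, 13))
      Ak(2, 13) = Ak(1, Ak(2, 12))
        Ak(2, 12) = Ak(1, Ak(2, 11))
          Ak(2, 11) = Ak(1, Ak(2, 10))
          Ak(2, 10) = Ak(1, Ak(2, 9))
          Ak(2, 9) = Ak(1, Ak(2, 8))
          Ak(2, 8) = Ak(1, Ak(2, 7))
          Ak(2, 7) = Ak(1, Ak(2, 6))
          Ak(2, 6) = Ak(1, Ak(2, 5))
          Ak(2, 5) = Ak(1, Ak(2, 4))
          Ak(2, 4) = Ak(1, Ak(2, 3))
          Ak(2, 3) = Ak(1, Ak(2, 2))
          Ak(2, 2) = Ak(1, Ak(2, 1))
          Ak(2, 1) = Ak(1, Ak(2, 0))
          Ak(2, 0) = Ak(1, 1)
          Ak(1, 1) = Ak(0, Ak(1, 0))
          Ak(1, 0) = Ak(0, 1)
          Ak(0, 1) = 2
            = Ak(0, 2)
          Ak(0, 2) = 3
            = Ak(1, 3)
          Ak(1, 3) = Ak(0, Ak(1, 2))
          Ak(1, 2) = Ak(0, Ak(1, 1))
... (trace truncated)
Result: Ak(2, 16) = 35

35


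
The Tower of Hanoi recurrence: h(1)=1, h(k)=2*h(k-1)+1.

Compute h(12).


h(12) = 2 * h(11) + 1
h(11) = 2 * h(10) + 1
h(10) = 2 * h(9) + 1
h(9) = 2 * h(8) + 1
h(8) = 2 * h(7) + 1
h(7) = 2 * h(6) + 1
h(6) = 2 * h(5) + 1
h(5) = 2 * h(4) + 1
h(4) = 2 * h(3) + 1
h(3) = 2 * h(2) + 1
h(2) = 2 * h(1) + 1
h(1) = 1  (base case)
h(2) = 2 * 1 + 1 = 3
h(3) = 2 * 3 + 1 = 7
h(4) = 2 * 7 + 1 = 15
h(5) = 2 * 15 + 1 = 31
h(6) = 2 * 31 + 1 = 63
h(7) = 2 * 63 + 1 = 127
h(8) = 2 * 127 + 1 = 255
h(9) = 2 * 255 + 1 = 511
h(10) = 2 * 511 + 1 = 1023
h(11) = 2 * 1023 + 1 = 2047
h(12) = 2 * 2047 + 1 = 4095

4095


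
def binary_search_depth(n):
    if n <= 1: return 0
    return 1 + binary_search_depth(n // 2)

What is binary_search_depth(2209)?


2209 / 2 = 1104
1104 / 2 = 552
552 / 2 = 276
276 / 2 = 138
138 / 2 = 69
69 / 2 = 34
34 / 2 = 17
17 / 2 = 8
8 / 2 = 4
4 / 2 = 2
2 / 2 = 1
Reached 1 after 11 halvings

11


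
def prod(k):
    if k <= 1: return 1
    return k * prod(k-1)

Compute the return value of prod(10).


prod(10)
= 10 * prod(9)
= 10 * 9 * prod(8)
= 10 * 9 * 8 * prod(7)
= 10 * 9 * 8 * 7 * prod(6)
= 10 * 9 * 8 * 7 * 6 * prod(5)
= 10 * 9 * 8 * 7 * 6 * 5 * prod(4)
= 10 * 9 * 8 * 7 * 6 * 5 * 4 * prod(3)
= 10 * 9 * 8 * 7 * 6 * 5 * 4 * 3 * prod(2)
= 10 * 9 * 8 * 7 * 6 * 5 * 4 * 3 * 2 * prod(1)
= 10 * 9 * 8 * 7 * 6 * 5 * 4 * 3 * 2 * 1
= 3628800

3628800


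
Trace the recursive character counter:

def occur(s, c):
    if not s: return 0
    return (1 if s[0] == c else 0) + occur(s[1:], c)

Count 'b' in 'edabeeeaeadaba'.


s[0]='e' != 'b' -> 0
s[0]='d' != 'b' -> 0
s[0]='a' != 'b' -> 0
s[0]='b' == 'b' -> 1
s[0]='e' != 'b' -> 0
s[0]='e' != 'b' -> 0
s[0]='e' != 'b' -> 0
s[0]='a' != 'b' -> 0
s[0]='e' != 'b' -> 0
s[0]='a' != 'b' -> 0
s[0]='d' != 'b' -> 0
s[0]='a' != 'b' -> 0
s[0]='b' == 'b' -> 1
s[0]='a' != 'b' -> 0
Sum: 0 + 0 + 0 + 1 + 0 + 0 + 0 + 0 + 0 + 0 + 0 + 0 + 1 + 0 = 2

2


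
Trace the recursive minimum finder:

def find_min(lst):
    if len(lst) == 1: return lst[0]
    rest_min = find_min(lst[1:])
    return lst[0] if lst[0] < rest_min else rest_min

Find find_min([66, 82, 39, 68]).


find_min([66, 82, 39, 68]): compare 66 with find_min([82, 39, 68])
find_min([82, 39, 68]): compare 82 with find_min([39, 68])
find_min([39, 68]): compare 39 with find_min([68])
find_min([68]) = 68  (base case)
Compare 39 with 68 -> 39
Compare 82 with 39 -> 39
Compare 66 with 39 -> 39

39


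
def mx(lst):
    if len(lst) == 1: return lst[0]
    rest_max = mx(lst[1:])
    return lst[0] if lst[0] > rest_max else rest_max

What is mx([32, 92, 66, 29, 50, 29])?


mx([32, 92, 66, 29, 50, 29]): compare 32 with mx([92, 66, 29, 50, 29])
mx([92, 66, 29, 50, 29]): compare 92 with mx([66, 29, 50, 29])
mx([66, 29, 50, 29]): compare 66 with mx([29, 50, 29])
mx([29, 50, 29]): compare 29 with mx([50, 29])
mx([50, 29]): compare 50 with mx([29])
mx([29]) = 29  (base case)
Compare 50 with 29 -> 50
Compare 29 with 50 -> 50
Compare 66 with 50 -> 66
Compare 92 with 66 -> 92
Compare 32 with 92 -> 92

92


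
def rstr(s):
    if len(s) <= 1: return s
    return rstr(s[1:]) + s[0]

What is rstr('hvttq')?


rstr('hvttq') = rstr('vttq') + 'h'
rstr('vttq') = rstr('ttq') + 'v'
rstr('ttq') = rstr('tq') + 't'
rstr('tq') = rstr('q') + 't'
rstr('q') = 'q'  (base case)
Concatenating: 'q' + 't' + 't' + 'v' + 'h' = 'qttvh'

qttvh


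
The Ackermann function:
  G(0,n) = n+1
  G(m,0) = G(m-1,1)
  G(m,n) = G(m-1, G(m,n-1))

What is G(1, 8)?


G(1, 8) = G(0, G(1, 7))
  G(1, 7) = G(0, G(1, 6))
    G(1, 6) = G(0, G(1, 5))
      G(1, 5) = G(0, G(1, 4))
        G(1, 4) = G(0, G(1, 3))
          G(1, 3) = G(0, G(1, 2))
          G(1, 2) = G(0, G(1, 1))
          G(1, 1) = G(0, G(1, 0))
          G(1, 0) = G(0, 1)
          G(0, 1) = 2
            = G(0, 2)
          G(0, 2) = 3
            = G(0, 3)
          G(0, 3) = 4
            = G(0, 4)
          G(0, 4) = 5
          = G(0, 5)
          G(0, 5) = 6
        = G(0, 6)
        G(0, 6) = 7
      = G(0, 7)
      G(0, 7) = 8
    = G(0, 8)
    G(0, 8) = 9
  = G(0, 9)
... (trace truncated)
Result: G(1, 8) = 10

10


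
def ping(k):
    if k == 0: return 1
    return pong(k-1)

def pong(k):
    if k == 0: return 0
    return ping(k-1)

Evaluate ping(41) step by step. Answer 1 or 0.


ping(41) = pong(40)
pong(40) = ping(39)
ping(39) = pong(38)
pong(38) = ping(37)
ping(37) = pong(36)
pong(36) = ping(35)
ping(35) = pong(34)
pong(34) = ping(33)
ping(33) = pong(32)
pong(32) = ping(31)
ping(31) = pong(30)
pong(30) = ping(29)
ping(29) = pong(28)
pong(28) = ping(27)
ping(27) = pong(26)
pong(26) = ping(25)
ping(25) = pong(24)
pong(24) = ping(23)
ping(23) = pong(22)
pong(22) = ping(21)
ping(21) = pong(20)
pong(20) = ping(19)
ping(19) = pong(18)
pong(18) = ping(17)
ping(17) = pong(16)
pong(16) = ping(15)
ping(15) = pong(14)
pong(14) = ping(13)
ping(13) = pong(12)
pong(12) = ping(11)
ping(11) = pong(10)
pong(10) = ping(9)
ping(9) = pong(8)
pong(8) = ping(7)
ping(7) = pong(6)
pong(6) = ping(5)
ping(5) = pong(4)
pong(4) = ping(3)
ping(3) = pong(2)
pong(2) = ping(1)
ping(1) = pong(0)
pong(0) = 0  (base case)
Result: 0

0


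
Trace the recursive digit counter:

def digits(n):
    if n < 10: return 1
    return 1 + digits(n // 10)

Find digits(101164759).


digits(101164759) = 1 + digits(10116475)
digits(10116475) = 1 + digits(1011647)
digits(1011647) = 1 + digits(101164)
digits(101164) = 1 + digits(10116)
digits(10116) = 1 + digits(1011)
digits(1011) = 1 + digits(101)
digits(101) = 1 + digits(10)
digits(10) = 1 + digits(1)
digits(1) = 1  (base case: 1 < 10)
Unwinding: 1 + 1 + 1 + 1 + 1 + 1 + 1 + 1 + 1 = 9

9


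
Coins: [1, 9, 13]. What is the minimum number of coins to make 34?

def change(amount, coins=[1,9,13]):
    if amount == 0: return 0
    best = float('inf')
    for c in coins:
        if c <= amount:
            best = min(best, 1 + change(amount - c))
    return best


Building up with DP:
change(0) = 0
change(1) = min(1+change(0)=1+0=1) = 1
change(2) = min(1+change(1)=1+1=2) = 2
change(3) = min(1+change(2)=1+2=3) = 3
change(4) = min(1+change(3)=1+3=4) = 4
change(5) = min(1+change(4)=1+4=5) = 5
change(6) = min(1+change(5)=1+5=6) = 6
change(7) = min(1+change(6)=1+6=7) = 7
change(8) = min(1+change(7)=1+7=8) = 8
change(9) = min(1+change(8)=1+8=9, 1+change(0)=1+0=1) = 1
change(10) = min(1+change(9)=1+1=2, 1+change(1)=1+1=2) = 2
change(11) = min(1+change(10)=1+2=3, 1+change(2)=1+2=3) = 3
change(12) = min(1+change(11)=1+3=4, 1+change(3)=1+3=4) = 4
change(13) = min(1+change(12)=1+4=5, 1+change(4)=1+4=5, 1+change(0)=1+0=1) = 1
change(14) = min(1+change(13)=1+1=2, 1+change(5)=1+5=6, 1+change(1)=1+1=2) = 2
change(15) = min(1+change(14)=1+2=3, 1+change(6)=1+6=7, 1+change(2)=1+2=3) = 3
change(16) = min(1+change(15)=1+3=4, 1+change(7)=1+7=8, 1+change(3)=1+3=4) = 4
change(17) = min(1+change(16)=1+4=5, 1+change(8)=1+8=9, 1+change(4)=1+4=5) = 5
change(18) = min(1+change(17)=1+5=6, 1+change(9)=1+1=2, 1+change(5)=1+5=6) = 2
change(19) = min(1+change(18)=1+2=3, 1+change(10)=1+2=3, 1+change(6)=1+6=7) = 3
change(20) = min(1+change(19)=1+3=4, 1+change(11)=1+3=4, 1+change(7)=1+7=8) = 4
change(21) = min(1+change(20)=1+4=5, 1+change(12)=1+4=5, 1+change(8)=1+8=9) = 5
change(22) = min(1+change(21)=1+5=6, 1+change(13)=1+1=2, 1+change(9)=1+1=2) = 2
change(23) = min(1+change(22)=1+2=3, 1+change(14)=1+2=3, 1+change(10)=1+2=3) = 3
change(24) = min(1+change(23)=1+3=4, 1+change(15)=1+3=4, 1+change(11)=1+3=4) = 4
change(25) = min(1+change(24)=1+4=5, 1+change(16)=1+4=5, 1+change(12)=1+4=5) = 5
change(26) = min(1+change(25)=1+5=6, 1+change(17)=1+5=6, 1+change(13)=1+1=2) = 2
change(27) = min(1+change(26)=1+2=3, 1+change(18)=1+2=3, 1+change(14)=1+2=3) = 3
change(28) = min(1+change(27)=1+3=4, 1+change(19)=1+3=4, 1+change(15)=1+3=4) = 4
change(29) = min(1+change(28)=1+4=5, 1+change(20)=1+4=5, 1+change(16)=1+4=5) = 5
change(30) = min(1+change(29)=1+5=6, 1+change(21)=1+5=6, 1+change(17)=1+5=6) = 6
change(31) = min(1+change(30)=1+6=7, 1+change(22)=1+2=3, 1+change(18)=1+2=3) = 3
change(32) = min(1+change(31)=1+3=4, 1+change(23)=1+3=4, 1+change(19)=1+3=4) = 4
change(33) = min(1+change(32)=1+4=5, 1+change(24)=1+4=5, 1+change(20)=1+4=5) = 5
change(34) = min(1+change(33)=1+5=6, 1+change(25)=1+5=6, 1+change(21)=1+5=6) = 6

6


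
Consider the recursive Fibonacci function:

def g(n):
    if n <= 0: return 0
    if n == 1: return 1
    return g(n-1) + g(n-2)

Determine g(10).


Computing g(10) bottom-up:
g(0) = 0
g(1) = 1
g(2) = g(1) + g(0) = 1 + 0 = 1
g(3) = g(2) + g(1) = 1 + 1 = 2
g(4) = g(3) + g(2) = 2 + 1 = 3
g(5) = g(4) + g(3) = 3 + 2 = 5
g(6) = g(5) + g(4) = 5 + 3 = 8
g(7) = g(6) + g(5) = 8 + 5 = 13
g(8) = g(7) + g(6) = 13 + 8 = 21
g(9) = g(8) + g(7) = 21 + 13 = 34
g(10) = g(9) + g(8) = 34 + 21 = 55

55


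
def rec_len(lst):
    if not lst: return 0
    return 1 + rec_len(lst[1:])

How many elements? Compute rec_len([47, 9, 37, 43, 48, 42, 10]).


rec_len([47, 9, 37, 43, 48, 42, 10]) = 1 + rec_len([9, 37, 43, 48, 42, 10])
rec_len([9, 37, 43, 48, 42, 10]) = 1 + rec_len([37, 43, 48, 42, 10])
rec_len([37, 43, 48, 42, 10]) = 1 + rec_len([43, 48, 42, 10])
rec_len([43, 48, 42, 10]) = 1 + rec_len([48, 42, 10])
rec_len([48, 42, 10]) = 1 + rec_len([42, 10])
rec_len([42, 10]) = 1 + rec_len([10])
rec_len([10]) = 1 + rec_len([])
rec_len([]) = 0  (base case)
Unwinding: 1 + 1 + 1 + 1 + 1 + 1 + 1 + 0 = 7

7


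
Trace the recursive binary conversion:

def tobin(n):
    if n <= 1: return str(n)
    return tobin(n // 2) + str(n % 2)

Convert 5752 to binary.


tobin(5752) = tobin(2876) + '0'
tobin(2876) = tobin(1438) + '0'
tobin(1438) = tobin(719) + '0'
tobin(719) = tobin(359) + '1'
tobin(359) = tobin(179) + '1'
tobin(179) = tobin(89) + '1'
tobin(89) = tobin(44) + '1'
tobin(44) = tobin(22) + '0'
tobin(22) = tobin(11) + '0'
tobin(11) = tobin(5) + '1'
tobin(5) = tobin(2) + '1'
tobin(2) = tobin(1) + '0'
tobin(1) = '1'  (base case)
Concatenating: '1' + '0' + '1' + '1' + '0' + '0' + '1' + '1' + '1' + '1' + '0' + '0' + '0' = '1011001111000'

1011001111000


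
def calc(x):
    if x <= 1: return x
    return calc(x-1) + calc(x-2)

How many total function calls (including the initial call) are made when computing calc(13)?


Let C(n) = total calls for calc(n)
C(0) = 1, C(1) = 1
C(2) = 1 + C(1) + C(0) = 1 + 1 + 1 = 3
C(3) = 1 + C(2) + C(1) = 1 + 3 + 1 = 5
C(4) = 1 + C(3) + C(2) = 1 + 5 + 3 = 9
C(5) = 1 + C(4) + C(3) = 1 + 9 + 5 = 15
C(6) = 1 + C(5) + C(4) = 1 + 15 + 9 = 25
C(7) = 1 + C(6) + C(5) = 1 + 25 + 15 = 41
C(8) = 1 + C(7) + C(6) = 1 + 41 + 25 = 67
C(9) = 1 + C(8) + C(7) = 1 + 67 + 41 = 109
C(10) = 1 + C(9) + C(8) = 1 + 109 + 67 = 177
C(11) = 1 + C(10) + C(9) = 1 + 177 + 109 = 287
C(12) = 1 + C(11) + C(10) = 1 + 287 + 177 = 465
C(13) = 1 + C(12) + C(11) = 1 + 465 + 287 = 753

753


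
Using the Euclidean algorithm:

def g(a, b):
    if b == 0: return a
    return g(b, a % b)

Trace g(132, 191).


g(132, 191) = g(191, 132)
g(191, 132) = g(132, 59)
g(132, 59) = g(59, 14)
g(59, 14) = g(14, 3)
g(14, 3) = g(3, 2)
g(3, 2) = g(2, 1)
g(2, 1) = g(1, 0)
g(1, 0) = 1  (base case)

1


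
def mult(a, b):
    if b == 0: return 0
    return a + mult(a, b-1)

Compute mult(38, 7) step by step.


mult(38, 7) = 38 + mult(38, 6)
mult(38, 6) = 38 + mult(38, 5)
mult(38, 5) = 38 + mult(38, 4)
mult(38, 4) = 38 + mult(38, 3)
mult(38, 3) = 38 + mult(38, 2)
mult(38, 2) = 38 + mult(38, 1)
mult(38, 1) = 38 + mult(38, 0)
mult(38, 0) = 0  (base case)
Total: 38 + 38 + 38 + 38 + 38 + 38 + 38 + 0 = 266

266


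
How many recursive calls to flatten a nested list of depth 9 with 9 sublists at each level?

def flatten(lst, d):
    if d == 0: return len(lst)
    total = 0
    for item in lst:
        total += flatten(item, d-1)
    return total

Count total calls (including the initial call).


At depth 0 (root): 1 call
At depth 1: each of 1 parents calls flatten on 9 children = 9 calls
At depth 2: each of 9 parents calls flatten on 9 children = 81 calls
At depth 3: each of 81 parents calls flatten on 9 children = 729 calls
At depth 4: each of 729 parents calls flatten on 9 children = 6561 calls
At depth 5: each of 6561 parents calls flatten on 9 children = 59049 calls
At depth 6: each of 59049 parents calls flatten on 9 children = 531441 calls
At depth 7: each of 531441 parents calls flatten on 9 children = 4782969 calls
At depth 8: each of 4782969 parents calls flatten on 9 children = 43046721 calls
At depth 9: each of 43046721 parents calls flatten on 9 children = 387420489 calls
Total: 1 + 9 + 81 + 729 + 6561 + 59049 + 531441 + 4782969 + 43046721 + 387420489 = 435848050

435848050


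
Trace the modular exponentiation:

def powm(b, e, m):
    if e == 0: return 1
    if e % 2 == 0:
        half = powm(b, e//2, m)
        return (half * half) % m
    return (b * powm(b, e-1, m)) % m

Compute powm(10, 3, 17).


powm(10, 3, 17): e is odd, compute powm(10, 2, 17)
  powm(10, 2, 17): e is even, compute powm(10, 1, 17)
    powm(10, 1, 17): e is odd, compute powm(10, 0, 17)
      powm(10, 0, 17) = 1
    (10 * 1) % 17 = 10
  half=10, (10*10) % 17 = 15
(10 * 15) % 17 = 14

14


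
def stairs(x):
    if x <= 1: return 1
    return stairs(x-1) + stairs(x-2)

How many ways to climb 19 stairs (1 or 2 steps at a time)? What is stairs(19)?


Building up from base cases:
stairs(0) = 1
stairs(1) = 1
stairs(2) = stairs(1) + stairs(0) = 1 + 1 = 2
stairs(3) = stairs(2) + stairs(1) = 2 + 1 = 3
stairs(4) = stairs(3) + stairs(2) = 3 + 2 = 5
stairs(5) = stairs(4) + stairs(3) = 5 + 3 = 8
stairs(6) = stairs(5) + stairs(4) = 8 + 5 = 13
stairs(7) = stairs(6) + stairs(5) = 13 + 8 = 21
stairs(8) = stairs(7) + stairs(6) = 21 + 13 = 34
stairs(9) = stairs(8) + stairs(7) = 34 + 21 = 55
stairs(10) = stairs(9) + stairs(8) = 55 + 34 = 89
stairs(11) = stairs(10) + stairs(9) = 89 + 55 = 144
stairs(12) = stairs(11) + stairs(10) = 144 + 89 = 233
stairs(13) = stairs(12) + stairs(11) = 233 + 144 = 377
stairs(14) = stairs(13) + stairs(12) = 377 + 233 = 610
stairs(15) = stairs(14) + stairs(13) = 610 + 377 = 987
stairs(16) = stairs(15) + stairs(14) = 987 + 610 = 1597
stairs(17) = stairs(16) + stairs(15) = 1597 + 987 = 2584
stairs(18) = stairs(17) + stairs(16) = 2584 + 1597 = 4181
stairs(19) = stairs(18) + stairs(17) = 4181 + 2584 = 6765

6765


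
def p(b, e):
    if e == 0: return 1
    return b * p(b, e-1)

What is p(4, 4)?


p(4, 4)
= 4 * p(4, 3)
= 4 * 4 * p(4, 2)
= 4 * 4 * 4 * p(4, 1)
= 4 * 4 * 4 * 4 * p(4, 0)
= 4 * 4 * 4 * 4 * 1
= 256

256


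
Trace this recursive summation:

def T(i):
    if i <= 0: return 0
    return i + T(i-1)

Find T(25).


T(25)
= 25 + 24 + 23 + 22 + 21 + 20 + 19 + 18 + 17 + 16 + 15 + 14 + 13 + 12 + 11 + 10 + 9 + 8 + 7 + 6 + 5 + 4 + 3 + 2 + 1 + T(0)
= 25 + 24 + 23 + 22 + 21 + 20 + 19 + 18 + 17 + 16 + 15 + 14 + 13 + 12 + 11 + 10 + 9 + 8 + 7 + 6 + 5 + 4 + 3 + 2 + 1 + 0
= 325

325


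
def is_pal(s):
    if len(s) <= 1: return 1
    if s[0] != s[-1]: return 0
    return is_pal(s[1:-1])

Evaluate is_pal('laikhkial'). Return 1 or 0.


is_pal('laikhkial'): s[0]='l' == s[-1]='l' -> check is_pal('aikhkia')
is_pal('aikhkia'): s[0]='a' == s[-1]='a' -> check is_pal('ikhki')
is_pal('ikhki'): s[0]='i' == s[-1]='i' -> check is_pal('khk')
is_pal('khk'): s[0]='k' == s[-1]='k' -> check is_pal('h')
is_pal('h'): len <= 1 -> return 1  (base case)
Result: 1 (palindrome)

1


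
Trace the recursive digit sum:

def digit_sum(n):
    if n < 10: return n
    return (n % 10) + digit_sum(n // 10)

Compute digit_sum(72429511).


digit_sum(72429511) = 1 + digit_sum(7242951)
digit_sum(7242951) = 1 + digit_sum(724295)
digit_sum(724295) = 5 + digit_sum(72429)
digit_sum(72429) = 9 + digit_sum(7242)
digit_sum(7242) = 2 + digit_sum(724)
digit_sum(724) = 4 + digit_sum(72)
digit_sum(72) = 2 + digit_sum(7)
digit_sum(7) = 7  (base case)
Total: 1 + 1 + 5 + 9 + 2 + 4 + 2 + 7 = 31

31


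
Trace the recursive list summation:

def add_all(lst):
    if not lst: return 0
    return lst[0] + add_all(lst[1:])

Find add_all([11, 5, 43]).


add_all([11, 5, 43]) = 11 + add_all([5, 43])
add_all([5, 43]) = 5 + add_all([43])
add_all([43]) = 43 + add_all([])
add_all([]) = 0  (base case)
Total: 11 + 5 + 43 + 0 = 59

59


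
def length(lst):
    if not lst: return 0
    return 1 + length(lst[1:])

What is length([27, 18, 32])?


length([27, 18, 32]) = 1 + length([18, 32])
length([18, 32]) = 1 + length([32])
length([32]) = 1 + length([])
length([]) = 0  (base case)
Unwinding: 1 + 1 + 1 + 0 = 3

3


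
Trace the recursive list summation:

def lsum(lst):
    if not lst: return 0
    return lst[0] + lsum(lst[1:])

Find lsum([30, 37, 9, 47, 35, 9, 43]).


lsum([30, 37, 9, 47, 35, 9, 43]) = 30 + lsum([37, 9, 47, 35, 9, 43])
lsum([37, 9, 47, 35, 9, 43]) = 37 + lsum([9, 47, 35, 9, 43])
lsum([9, 47, 35, 9, 43]) = 9 + lsum([47, 35, 9, 43])
lsum([47, 35, 9, 43]) = 47 + lsum([35, 9, 43])
lsum([35, 9, 43]) = 35 + lsum([9, 43])
lsum([9, 43]) = 9 + lsum([43])
lsum([43]) = 43 + lsum([])
lsum([]) = 0  (base case)
Total: 30 + 37 + 9 + 47 + 35 + 9 + 43 + 0 = 210

210


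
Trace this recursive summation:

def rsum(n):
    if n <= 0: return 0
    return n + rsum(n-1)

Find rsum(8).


rsum(8)
= 8 + 7 + 6 + 5 + 4 + 3 + 2 + 1 + rsum(0)
= 8 + 7 + 6 + 5 + 4 + 3 + 2 + 1 + 0
= 36

36


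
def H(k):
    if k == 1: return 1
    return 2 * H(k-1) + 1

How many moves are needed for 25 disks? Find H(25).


H(25) = 2 * H(24) + 1
H(24) = 2 * H(23) + 1
H(23) = 2 * H(22) + 1
H(22) = 2 * H(21) + 1
H(21) = 2 * H(20) + 1
H(20) = 2 * H(19) + 1
H(19) = 2 * H(18) + 1
H(18) = 2 * H(17) + 1
H(17) = 2 * H(16) + 1
H(16) = 2 * H(15) + 1
H(15) = 2 * H(14) + 1
H(14) = 2 * H(13) + 1
H(13) = 2 * H(12) + 1
H(12) = 2 * H(11) + 1
H(11) = 2 * H(10) + 1
H(10) = 2 * H(9) + 1
H(9) = 2 * H(8) + 1
H(8) = 2 * H(7) + 1
H(7) = 2 * H(6) + 1
H(6) = 2 * H(5) + 1
H(5) = 2 * H(4) + 1
H(4) = 2 * H(3) + 1
H(3) = 2 * H(2) + 1
H(2) = 2 * H(1) + 1
H(1) = 1  (base case)
H(2) = 2 * 1 + 1 = 3
H(3) = 2 * 3 + 1 = 7
H(4) = 2 * 7 + 1 = 15
H(5) = 2 * 15 + 1 = 31
H(6) = 2 * 31 + 1 = 63
H(7) = 2 * 63 + 1 = 127
H(8) = 2 * 127 + 1 = 255
H(9) = 2 * 255 + 1 = 511
H(10) = 2 * 511 + 1 = 1023
H(11) = 2 * 1023 + 1 = 2047
H(12) = 2 * 2047 + 1 = 4095
H(13) = 2 * 4095 + 1 = 8191
H(14) = 2 * 8191 + 1 = 16383
H(15) = 2 * 16383 + 1 = 32767
H(16) = 2 * 32767 + 1 = 65535
H(17) = 2 * 65535 + 1 = 131071
H(18) = 2 * 131071 + 1 = 262143
H(19) = 2 * 262143 + 1 = 524287
H(20) = 2 * 524287 + 1 = 1048575
H(21) = 2 * 1048575 + 1 = 2097151
H(22) = 2 * 2097151 + 1 = 4194303
H(23) = 2 * 4194303 + 1 = 8388607
H(24) = 2 * 8388607 + 1 = 16777215
H(25) = 2 * 16777215 + 1 = 33554431

33554431


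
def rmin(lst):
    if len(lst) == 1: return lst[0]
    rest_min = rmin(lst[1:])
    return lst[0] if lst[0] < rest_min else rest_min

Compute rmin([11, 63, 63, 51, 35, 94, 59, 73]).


rmin([11, 63, 63, 51, 35, 94, 59, 73]): compare 11 with rmin([63, 63, 51, 35, 94, 59, 73])
rmin([63, 63, 51, 35, 94, 59, 73]): compare 63 with rmin([63, 51, 35, 94, 59, 73])
rmin([63, 51, 35, 94, 59, 73]): compare 63 with rmin([51, 35, 94, 59, 73])
rmin([51, 35, 94, 59, 73]): compare 51 with rmin([35, 94, 59, 73])
rmin([35, 94, 59, 73]): compare 35 with rmin([94, 59, 73])
rmin([94, 59, 73]): compare 94 with rmin([59, 73])
rmin([59, 73]): compare 59 with rmin([73])
rmin([73]) = 73  (base case)
Compare 59 with 73 -> 59
Compare 94 with 59 -> 59
Compare 35 with 59 -> 35
Compare 51 with 35 -> 35
Compare 63 with 35 -> 35
Compare 63 with 35 -> 35
Compare 11 with 35 -> 11

11


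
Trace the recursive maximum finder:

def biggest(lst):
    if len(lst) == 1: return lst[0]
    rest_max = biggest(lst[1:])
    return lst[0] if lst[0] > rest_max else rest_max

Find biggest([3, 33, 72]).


biggest([3, 33, 72]): compare 3 with biggest([33, 72])
biggest([33, 72]): compare 33 with biggest([72])
biggest([72]) = 72  (base case)
Compare 33 with 72 -> 72
Compare 3 with 72 -> 72

72


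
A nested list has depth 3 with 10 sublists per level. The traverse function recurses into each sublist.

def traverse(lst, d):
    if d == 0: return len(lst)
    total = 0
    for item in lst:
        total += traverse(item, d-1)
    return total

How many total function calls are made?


At depth 0 (root): 1 call
At depth 1: each of 1 parents calls traverse on 10 children = 10 calls
At depth 2: each of 10 parents calls traverse on 10 children = 100 calls
At depth 3: each of 100 parents calls traverse on 10 children = 1000 calls
Total: 1 + 10 + 100 + 1000 = 1111

1111


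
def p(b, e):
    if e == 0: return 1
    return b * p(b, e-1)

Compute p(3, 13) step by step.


p(3, 13)
= 3 * p(3, 12)
= 3 * 3 * p(3, 11)
= 3 * 3 * 3 * p(3, 10)
= 3 * 3 * 3 * 3 * p(3, 9)
= 3 * 3 * 3 * 3 * 3 * p(3, 8)
= 3 * 3 * 3 * 3 * 3 * 3 * p(3, 7)
= 3 * 3 * 3 * 3 * 3 * 3 * 3 * p(3, 6)
= 3 * 3 * 3 * 3 * 3 * 3 * 3 * 3 * p(3, 5)
= 3 * 3 * 3 * 3 * 3 * 3 * 3 * 3 * 3 * p(3, 4)
= 3 * 3 * 3 * 3 * 3 * 3 * 3 * 3 * 3 * 3 * p(3, 3)
= 3 * 3 * 3 * 3 * 3 * 3 * 3 * 3 * 3 * 3 * 3 * p(3, 2)
= 3 * 3 * 3 * 3 * 3 * 3 * 3 * 3 * 3 * 3 * 3 * 3 * p(3, 1)
= 3 * 3 * 3 * 3 * 3 * 3 * 3 * 3 * 3 * 3 * 3 * 3 * 3 * p(3, 0)
= 3 * 3 * 3 * 3 * 3 * 3 * 3 * 3 * 3 * 3 * 3 * 3 * 3 * 1
= 1594323

1594323
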